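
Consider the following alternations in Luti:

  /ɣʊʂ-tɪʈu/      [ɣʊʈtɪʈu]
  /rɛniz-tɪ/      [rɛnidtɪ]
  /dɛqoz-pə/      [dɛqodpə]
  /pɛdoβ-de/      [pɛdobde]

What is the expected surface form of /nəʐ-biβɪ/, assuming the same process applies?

The data show regressive manner assimilation: /ʂ/ → [ʈ] before /t/; /z/ → [d] before /t/; /z/ → [d] before /p/; /β/ → [b] before /d/. In each pair only manner changes, matching the following consonant, while place and voice stay constant.
The rule targets /ʐ/ (voiced retroflex fricative), which sits before the trigger /b/ (stop).
The voiced retroflex stop is [ɖ], so /ʐ/ → [ɖ].

[nəɖbiβɪ]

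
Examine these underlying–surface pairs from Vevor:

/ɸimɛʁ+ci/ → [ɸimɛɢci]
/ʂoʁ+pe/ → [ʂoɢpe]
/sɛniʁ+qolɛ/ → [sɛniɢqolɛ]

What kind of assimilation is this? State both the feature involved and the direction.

Underlying /ʁ/ is realised as [ɢ] next to /c/; /c/ itself does not change.
The change fricative → stop matches the manner of the following /c/, identifying this as manner assimilation.
Place and voice are unchanged, so the assimilation is partial, not total.
Checking the remaining alternations: /ʁ/ → [ɢ] before /p/ (fricative → stop, matching a stop); /ʁ/ → [ɢ] before /q/ (fricative → stop, matching a stop) — only manner changes, and always toward the following segment.
The trigger is the following segment, so the direction is regressive (anticipatory).

regressive manner assimilation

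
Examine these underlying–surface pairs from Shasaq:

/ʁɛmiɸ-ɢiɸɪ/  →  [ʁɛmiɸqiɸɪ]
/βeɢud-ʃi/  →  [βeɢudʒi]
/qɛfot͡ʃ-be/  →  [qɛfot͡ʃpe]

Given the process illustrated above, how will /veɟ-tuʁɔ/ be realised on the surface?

[veɟduʁɔ]

The data show progressive voicing assimilation: /ɢ/ → [q] after /ɸ/; /ʃ/ → [ʒ] after /d/; /b/ → [p] after /t͡ʃ/. In each pair only voicing changes, matching the preceding consonant, while place and manner stay constant.
The rule targets /t/ (voiceless alveolar stop), which sits after the trigger /ɟ/ (voiced).
Changing only its voicing to voiced gives [d] — the voiced alveolar stop.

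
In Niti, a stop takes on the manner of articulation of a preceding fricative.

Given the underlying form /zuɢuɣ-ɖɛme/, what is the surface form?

[zuɢuɣʐɛme]

/ɖ/ is a voiced retroflex stop. The preceding trigger /ɣ/ is a fricative, so /ɖ/ must become a fricative as well.
Changing only its manner to fricative gives [ʐ] — the voiced retroflex fricative.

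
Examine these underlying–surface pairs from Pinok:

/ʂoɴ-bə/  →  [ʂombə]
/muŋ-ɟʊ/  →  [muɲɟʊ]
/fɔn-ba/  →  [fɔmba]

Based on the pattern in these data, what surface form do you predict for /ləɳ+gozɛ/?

[ləŋgozɛ]

The data show regressive place assimilation: /ɴ/ → [m] before /b/; /ŋ/ → [ɲ] before /ɟ/; /n/ → [m] before /b/. In each pair only place changes, matching the following consonant, while manner and voice stay constant.
The rule targets /ɳ/ (voiced retroflex nasal), which sits before the trigger /g/ (velar).
A voiced velar nasal is [ŋ], so the surface segment is [ŋ].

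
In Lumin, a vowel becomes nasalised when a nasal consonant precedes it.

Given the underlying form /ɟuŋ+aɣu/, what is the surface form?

[ɟuŋãɣu]

/a/ sits next to the nasal /ŋ/ and is therefore nasalised to [ã].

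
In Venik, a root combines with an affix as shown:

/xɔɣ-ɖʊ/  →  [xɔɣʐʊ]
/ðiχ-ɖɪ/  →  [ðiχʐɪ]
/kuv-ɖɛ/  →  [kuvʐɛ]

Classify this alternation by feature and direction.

The segment that alternates is /ɖ/, which surfaces as [ʐ] when adjacent to /ɣ/.
/ɖ/ is a stop while /ɣ/ is a fricative; the output [ʐ] is a fricative, matching the trigger — so the feature that spreads is manner.
Place and voice are unchanged, so the assimilation is partial, not total.
The same holds elsewhere in the data: /ɖ/ → [ʐ] after /χ/ (stop → fricative, matching a fricative); /ɖ/ → [ʐ] after /v/ (stop → fricative, matching a fricative) — only manner changes, and always toward the preceding segment.
Since the segment that changes follows the conditioning segment, the assimilation is progressive.

progressive manner assimilation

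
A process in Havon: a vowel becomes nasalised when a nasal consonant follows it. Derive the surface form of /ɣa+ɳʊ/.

/a/ sits next to the nasal /ɳ/ and is therefore nasalised to [ã].

[ɣãɳʊ]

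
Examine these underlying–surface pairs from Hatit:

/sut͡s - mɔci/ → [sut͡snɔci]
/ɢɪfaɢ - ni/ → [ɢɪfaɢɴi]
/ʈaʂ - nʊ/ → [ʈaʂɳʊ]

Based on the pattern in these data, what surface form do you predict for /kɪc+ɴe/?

The data show progressive place assimilation: /m/ → [n] after /t͡s/; /n/ → [ɴ] after /ɢ/; /n/ → [ɳ] after /ʂ/. In each pair only place changes, matching the preceding consonant, while manner and voice stay constant.
The rule targets /ɴ/ (voiced uvular nasal), which sits after the trigger /c/ (palatal).
A voiced palatal nasal is [ɲ], so the surface segment is [ɲ].

[kɪcɲe]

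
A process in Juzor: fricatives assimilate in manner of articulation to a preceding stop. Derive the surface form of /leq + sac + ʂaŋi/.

The rule targets /s/ (voiceless alveolar fricative), which sits after the trigger /q/ (stop).
Changing only its manner to stop gives [t] — the voiceless alveolar stop.
At the second juncture, /ʂ/ likewise becomes [ʈ] adjacent to /c/.

[leqtacʈaŋi]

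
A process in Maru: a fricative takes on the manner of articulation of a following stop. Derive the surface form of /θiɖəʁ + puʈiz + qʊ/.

The rule targets /ʁ/ (voiced uvular fricative), which sits before the trigger /p/ (stop).
The voiced uvular stop is [ɢ], so /ʁ/ → [ɢ].
At the second juncture, /z/ likewise becomes [d] adjacent to /q/.

[θiɖəɢpuʈidqʊ]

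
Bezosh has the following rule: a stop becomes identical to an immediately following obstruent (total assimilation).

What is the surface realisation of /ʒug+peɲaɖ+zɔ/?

[ʒuppeɲazzɔ]

/g/ is the segment targeted by the rule; it sits immediately before /p/, so it assimilates completely and surfaces as [p].
The same rule applies at the second boundary: /ɖ/ → [z] next to /z/.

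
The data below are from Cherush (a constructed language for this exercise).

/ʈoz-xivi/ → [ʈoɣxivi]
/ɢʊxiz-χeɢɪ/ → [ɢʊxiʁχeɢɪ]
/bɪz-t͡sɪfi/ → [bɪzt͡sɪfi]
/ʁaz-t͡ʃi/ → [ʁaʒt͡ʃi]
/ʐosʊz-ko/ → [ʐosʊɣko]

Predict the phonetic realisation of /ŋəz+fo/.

The data show regressive place assimilation: /z/ → [ɣ] before /x/; /z/ → [ʁ] before /χ/; /z/ → [ʒ] before /t͡ʃ/; /z/ → [ɣ] before /k/. In each pair only place changes, matching the following consonant, while manner and voice stay constant.
No alternation appears in [bɪzt͡sɪfi]: there the adjacent consonants already agree in place (/z/ and /t͡s/ are both alveolar), so this form is consistent with the same rule.
/z/ is a voiced alveolar fricative. The following trigger /f/ is labiodental, so /z/ must become labiodental as well.
Changing only its place to labiodental gives [v] — the voiced labiodental fricative.

[ŋəvfo]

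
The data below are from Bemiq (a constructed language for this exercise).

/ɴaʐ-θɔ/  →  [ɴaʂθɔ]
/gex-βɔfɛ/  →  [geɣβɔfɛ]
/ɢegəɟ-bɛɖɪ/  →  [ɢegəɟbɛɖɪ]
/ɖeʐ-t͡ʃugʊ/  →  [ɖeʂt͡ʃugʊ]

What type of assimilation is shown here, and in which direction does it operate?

Underlying /ʐ/ is realised as [ʂ] next to /θ/; /θ/ itself does not change.
/ʐ/ is voiced while /θ/ is voiceless; the output [ʂ] is voiceless, matching the trigger — so the feature that spreads is voicing.
Place and manner are unchanged, so the assimilation is partial, not total.
The other alternating forms pattern the same way: /x/ → [ɣ] before /β/ (voiceless → voiced, matching voiced); /ʐ/ → [ʂ] before /t͡ʃ/ (voiced → voiceless, matching voiceless) — only voicing changes, and always toward the following segment.
No alternation appears in [ɢegəɟbɛɖɪ]: there the adjacent consonants already agree in voicing (/ɟ/ and /b/ are both voiced), so this form is consistent with the same rule.
Since the segment that changes precedes the conditioning segment, the assimilation is regressive.

regressive voicing assimilation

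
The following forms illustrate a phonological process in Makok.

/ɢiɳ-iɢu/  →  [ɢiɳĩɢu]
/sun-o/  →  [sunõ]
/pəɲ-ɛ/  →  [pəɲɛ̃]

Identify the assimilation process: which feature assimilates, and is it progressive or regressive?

progressive nasality assimilation (vowel nasalisation)

The vowel /i/ surfaces as nasalised [ĩ] next to the preceding nasal /ɳ/ — it has acquired the [+nasal] feature of its neighbour.
The other forms show the same pattern: /o/ → [õ] after /n/; /ɛ/ → [ɛ̃] after /ɲ/ — each time a vowel is nasalised next to a preceding nasal.
Because the conditioning nasal is to the left of the vowel that changes, the process is progressive (perseverative).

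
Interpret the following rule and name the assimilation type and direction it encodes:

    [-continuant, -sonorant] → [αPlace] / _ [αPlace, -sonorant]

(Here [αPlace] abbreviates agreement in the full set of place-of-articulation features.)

The rule copies the place features (abbreviated [Place]) from the environment onto the target, so the assimilating feature is place.
The conditioning segment sits to the right of the focus bar, meaning the trigger follows the segment that changes — regressive assimilation.

regressive place assimilation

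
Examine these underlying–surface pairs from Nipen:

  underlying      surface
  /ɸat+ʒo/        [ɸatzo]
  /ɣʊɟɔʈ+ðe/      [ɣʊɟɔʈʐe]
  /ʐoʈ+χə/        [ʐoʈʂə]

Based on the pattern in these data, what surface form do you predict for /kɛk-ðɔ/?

[kɛkɣɔ]

The data show progressive place assimilation: /ʒ/ → [z] after /t/; /ð/ → [ʐ] after /ʈ/; /χ/ → [ʂ] after /ʈ/. In each pair only place changes, matching the preceding consonant, while manner and voice stay constant.
/ð/ is a voiced dental fricative. The preceding trigger /k/ is velar, so /ð/ must become velar as well.
A voiced velar fricative is [ɣ], so the surface segment is [ɣ].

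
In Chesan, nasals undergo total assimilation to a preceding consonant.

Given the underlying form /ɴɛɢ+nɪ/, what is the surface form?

[ɴɛɢɢɪ]

/n/ is the segment targeted by the rule; it sits immediately after /ɢ/, so it assimilates completely and surfaces as [ɢ].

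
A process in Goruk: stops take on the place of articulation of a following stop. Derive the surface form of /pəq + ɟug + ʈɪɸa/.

/q/ is a voiceless uvular stop. The following trigger /ɟ/ is palatal, so /q/ must become palatal as well.
A voiceless palatal stop is [c], so the surface segment is [c].
At the second juncture, /g/ likewise becomes [ɖ] adjacent to /ʈ/.

[pəcɟuɖʈɪɸa]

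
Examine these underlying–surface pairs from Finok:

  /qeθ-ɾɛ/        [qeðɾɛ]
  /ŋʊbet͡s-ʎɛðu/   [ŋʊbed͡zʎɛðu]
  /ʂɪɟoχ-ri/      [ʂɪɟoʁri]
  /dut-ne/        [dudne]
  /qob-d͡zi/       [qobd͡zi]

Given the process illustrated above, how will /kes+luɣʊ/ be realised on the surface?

The data show regressive voicing assimilation: /θ/ → [ð] before /ɾ/; /t͡s/ → [d͡z] before /ʎ/; /χ/ → [ʁ] before /r/; /t/ → [d] before /n/. In each pair only voicing changes, matching the following consonant, while place and manner stay constant.
Nothing changes in [qobd͡zi]: there the adjacent consonants already agree in voicing (/b/ and /d͡z/ are both voiced), so this form is consistent with the same rule.
/s/ is a voiceless alveolar fricative. The following trigger /l/ is voiced, so /s/ must become voiced as well.
A voiced alveolar fricative is [z], so the surface segment is [z].

[kezluɣʊ]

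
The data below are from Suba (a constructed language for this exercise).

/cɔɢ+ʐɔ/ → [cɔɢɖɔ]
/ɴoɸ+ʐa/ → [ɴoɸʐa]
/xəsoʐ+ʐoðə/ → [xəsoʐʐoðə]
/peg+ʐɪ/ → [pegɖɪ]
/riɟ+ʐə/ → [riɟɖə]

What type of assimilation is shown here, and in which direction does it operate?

The segment that alternates is /ʐ/, which surfaces as [ɖ] when adjacent to /ɢ/.
The change fricative → stop matches the manner of the preceding /ɢ/, identifying this as manner assimilation.
Place and voice are unchanged, so the assimilation is partial, not total.
Checking the remaining alternations: /ʐ/ → [ɖ] after /g/ (fricative → stop, matching a stop); /ʐ/ → [ɖ] after /ɟ/ (fricative → stop, matching a stop) — only manner changes, and always toward the preceding segment.
No alternation appears in [ɴoɸʐa], [xəsoʐʐoðə]: there the adjacent consonants already agree in manner (/ʐ/ and /ɸ/ are both fricatives; /ʐ/ and /ʐ/ are both fricatives), so these forms are consistent with the same rule.
The trigger is the preceding segment, so the direction is progressive (perseverative).

progressive manner assimilation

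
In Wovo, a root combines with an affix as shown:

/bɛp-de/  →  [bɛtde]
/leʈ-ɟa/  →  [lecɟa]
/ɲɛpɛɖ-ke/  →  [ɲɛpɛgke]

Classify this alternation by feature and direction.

regressive place assimilation

Underlying /p/ is realised as [t] next to /d/; /d/ itself does not change.
/p/ is bilabial while /d/ is alveolar; the output [t] is alveolar, matching the trigger — so the feature that spreads is place.
Manner and voice are unchanged, so the assimilation is partial, not total.
The same holds elsewhere in the data: /ʈ/ → [c] before /ɟ/ (retroflex → palatal, matching palatal); /ɖ/ → [g] before /k/ (retroflex → velar, matching velar) — only place changes, and always toward the following segment.
Since the segment that changes precedes the conditioning segment, the assimilation is regressive.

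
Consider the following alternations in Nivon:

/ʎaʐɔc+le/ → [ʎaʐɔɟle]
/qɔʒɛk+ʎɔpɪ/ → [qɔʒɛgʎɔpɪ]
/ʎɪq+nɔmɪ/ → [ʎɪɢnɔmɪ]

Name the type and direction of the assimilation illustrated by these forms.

regressive voicing assimilation

The segment that alternates is /c/, which surfaces as [ɟ] when adjacent to /l/.
The change voiceless → voiced matches the voicing of the following /l/, identifying this as voicing assimilation.
Place and manner are unchanged, so the assimilation is partial, not total.
The same holds elsewhere in the data: /k/ → [g] before /ʎ/ (voiceless → voiced, matching voiced); /q/ → [ɢ] before /n/ (voiceless → voiced, matching voiced) — only voicing changes, and always toward the following segment.
Since the segment that changes precedes the conditioning segment, the assimilation is regressive.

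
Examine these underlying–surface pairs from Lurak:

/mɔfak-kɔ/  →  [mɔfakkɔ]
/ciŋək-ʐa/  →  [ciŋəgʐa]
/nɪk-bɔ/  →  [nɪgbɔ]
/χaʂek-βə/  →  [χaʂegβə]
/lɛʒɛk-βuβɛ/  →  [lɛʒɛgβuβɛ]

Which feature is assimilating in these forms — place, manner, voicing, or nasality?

Underlying /k/ is realised as [g] next to /ʐ/; /ʐ/ itself does not change.
/k/ is voiceless while /ʐ/ is voiced; the output [g] is voiced, matching the trigger — so the feature that spreads is voicing.
The other alternating forms pattern the same way: /k/ → [g] before /b/ (voiceless → voiced, matching voiced); /k/ → [g] before /β/ (voiceless → voiced, matching voiced) — only voicing changes, and always toward the following segment.
No alternation appears in [mɔfakkɔ]: there the adjacent consonants already agree in voicing (/k/ and /k/ are both voiceless), so this form is consistent with the same rule.

voicing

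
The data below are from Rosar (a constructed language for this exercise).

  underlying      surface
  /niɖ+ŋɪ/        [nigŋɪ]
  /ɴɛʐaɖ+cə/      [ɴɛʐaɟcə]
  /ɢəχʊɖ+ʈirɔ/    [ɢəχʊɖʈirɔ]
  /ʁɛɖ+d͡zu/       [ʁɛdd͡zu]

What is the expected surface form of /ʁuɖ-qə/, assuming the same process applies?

The data show regressive place assimilation: /ɖ/ → [g] before /ŋ/; /ɖ/ → [ɟ] before /c/; /ɖ/ → [d] before /d͡z/. In each pair only place changes, matching the following consonant, while manner and voice stay constant.
No alternation appears in [ɢəχʊɖʈirɔ]: there the adjacent consonants already agree in place (/ɖ/ and /ʈ/ are both retroflex), so this form is consistent with the same rule.
/ɖ/ is a voiced retroflex stop. The following trigger /q/ is uvular, so /ɖ/ must become uvular as well.
Changing only its place to uvular gives [ɢ] — the voiced uvular stop.

[ʁuɢqə]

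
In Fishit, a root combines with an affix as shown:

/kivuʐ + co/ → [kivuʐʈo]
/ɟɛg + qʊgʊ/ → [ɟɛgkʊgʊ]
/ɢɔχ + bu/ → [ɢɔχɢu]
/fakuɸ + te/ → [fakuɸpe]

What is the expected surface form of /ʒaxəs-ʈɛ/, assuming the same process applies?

The data show progressive place assimilation: /c/ → [ʈ] after /ʐ/; /q/ → [k] after /g/; /b/ → [ɢ] after /χ/; /t/ → [p] after /ɸ/. In each pair only place changes, matching the preceding consonant, while manner and voice stay constant.
The rule targets /ʈ/ (voiceless retroflex stop), which sits after the trigger /s/ (alveolar).
The voiceless alveolar stop is [t], so /ʈ/ → [t].

[ʒaxəstɛ]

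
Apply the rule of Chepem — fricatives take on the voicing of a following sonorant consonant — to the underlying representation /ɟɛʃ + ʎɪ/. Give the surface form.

[ɟɛʒʎɪ]

/ʃ/ is a voiceless postalveolar fricative. The following trigger /ʎ/ is voiced, so /ʃ/ must become voiced as well.
The voiced postalveolar fricative is [ʒ], so /ʃ/ → [ʒ].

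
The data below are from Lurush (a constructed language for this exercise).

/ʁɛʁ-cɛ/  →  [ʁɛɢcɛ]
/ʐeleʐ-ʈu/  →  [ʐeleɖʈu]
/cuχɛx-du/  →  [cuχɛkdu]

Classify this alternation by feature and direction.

The segment that alternates is /ʁ/, which surfaces as [ɢ] when adjacent to /c/.
/ʁ/ is a fricative while /c/ is a stop; the output [ɢ] is a stop, matching the trigger — so the feature that spreads is manner.
Place and voice are unchanged, so the assimilation is partial, not total.
Checking the remaining alternations: /ʐ/ → [ɖ] before /ʈ/ (fricative → stop, matching a stop); /x/ → [k] before /d/ (fricative → stop, matching a stop) — only manner changes, and always toward the following segment.
The trigger is the following segment, so the direction is regressive (anticipatory).

regressive manner assimilation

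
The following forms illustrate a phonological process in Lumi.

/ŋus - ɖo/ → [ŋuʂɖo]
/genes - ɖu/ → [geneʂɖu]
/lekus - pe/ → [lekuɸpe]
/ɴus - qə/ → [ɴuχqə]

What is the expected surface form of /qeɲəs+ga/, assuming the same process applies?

The data show regressive place assimilation: /s/ → [ʂ] before /ɖ/; /s/ → [ɸ] before /p/; /s/ → [χ] before /q/. In each pair only place changes, matching the following consonant, while manner and voice stay constant.
The rule targets /s/ (voiceless alveolar fricative), which sits before the trigger /g/ (velar).
A voiceless velar fricative is [x], so the surface segment is [x].

[qeɲəxga]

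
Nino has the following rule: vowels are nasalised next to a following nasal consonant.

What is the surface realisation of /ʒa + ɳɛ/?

[ʒãɳɛ]

The vowel /a/ is adjacent to the following nasal /ɳ/, so it acquires [+nasal] and surfaces as [ã].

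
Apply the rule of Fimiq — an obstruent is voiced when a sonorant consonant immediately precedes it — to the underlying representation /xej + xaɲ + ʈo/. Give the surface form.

[xejɣaɲɖo]

/x/ is a voiceless velar fricative. The preceding trigger /j/ is voiced, so /x/ must become voiced as well.
A voiced velar fricative is [ɣ], so the surface segment is [ɣ].
At the second juncture, /ʈ/ likewise becomes [ɖ] adjacent to /ɲ/.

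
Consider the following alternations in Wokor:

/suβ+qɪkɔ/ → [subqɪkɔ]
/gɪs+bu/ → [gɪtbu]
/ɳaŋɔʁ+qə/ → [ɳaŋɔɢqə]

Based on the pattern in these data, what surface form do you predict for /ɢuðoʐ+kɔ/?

[ɢuðoɖkɔ]

The data show regressive manner assimilation: /β/ → [b] before /q/; /s/ → [t] before /b/; /ʁ/ → [ɢ] before /q/. In each pair only manner changes, matching the following consonant, while place and voice stay constant.
The rule targets /ʐ/ (voiced retroflex fricative), which sits before the trigger /k/ (stop).
Changing only its manner to stop gives [ɖ] — the voiced retroflex stop.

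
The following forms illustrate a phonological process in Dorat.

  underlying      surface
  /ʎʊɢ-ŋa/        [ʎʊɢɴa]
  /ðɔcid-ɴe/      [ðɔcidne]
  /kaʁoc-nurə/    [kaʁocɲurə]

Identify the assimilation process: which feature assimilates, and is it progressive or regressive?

progressive place assimilation

The segment that alternates is /ŋ/, which surfaces as [ɴ] when adjacent to /ɢ/.
The change velar → uvular matches the place of the preceding /ɢ/, identifying this as place assimilation.
Manner and voice are unchanged, so the assimilation is partial, not total.
The other alternating forms pattern the same way: /ɴ/ → [n] after /d/ (uvular → alveolar, matching alveolar); /n/ → [ɲ] after /c/ (alveolar → palatal, matching palatal) — only place changes, and always toward the preceding segment.
Since the segment that changes follows the conditioning segment, the assimilation is progressive.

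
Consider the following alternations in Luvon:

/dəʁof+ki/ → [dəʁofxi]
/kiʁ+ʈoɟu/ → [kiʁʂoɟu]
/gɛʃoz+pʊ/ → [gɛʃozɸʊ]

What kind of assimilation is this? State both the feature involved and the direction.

progressive manner assimilation

The segment that alternates is /k/, which surfaces as [x] when adjacent to /f/.
The change stop → fricative matches the manner of the preceding /f/, identifying this as manner assimilation.
Place and voice are unchanged, so the assimilation is partial, not total.
The other alternating forms pattern the same way: /ʈ/ → [ʂ] after /ʁ/ (stop → fricative, matching a fricative); /p/ → [ɸ] after /z/ (stop → fricative, matching a fricative) — only manner changes, and always toward the preceding segment.
The trigger is the preceding segment, so the direction is progressive (perseverative).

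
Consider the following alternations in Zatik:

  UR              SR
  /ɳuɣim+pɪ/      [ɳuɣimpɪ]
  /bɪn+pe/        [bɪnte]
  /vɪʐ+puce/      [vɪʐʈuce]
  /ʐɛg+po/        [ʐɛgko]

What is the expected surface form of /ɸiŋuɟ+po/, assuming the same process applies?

[ɸiŋuɟco]

The data show progressive place assimilation: /p/ → [t] after /n/; /p/ → [ʈ] after /ʐ/; /p/ → [k] after /g/. In each pair only place changes, matching the preceding consonant, while manner and voice stay constant.
Nothing changes in [ɳuɣimpɪ]: there the adjacent consonants already agree in place (/p/ and /m/ are both bilabial), so this form is consistent with the same rule.
/p/ is a voiceless bilabial stop. The preceding trigger /ɟ/ is palatal, so /p/ must become palatal as well.
The voiceless palatal stop is [c], so /p/ → [c].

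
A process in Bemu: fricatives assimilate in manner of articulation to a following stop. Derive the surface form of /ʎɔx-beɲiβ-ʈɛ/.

/x/ is a voiceless velar fricative. The following trigger /b/ is a stop, so /x/ must become a stop as well.
A voiceless velar stop is [k], so the surface segment is [k].
The same rule applies at the second boundary: /β/ → [b] next to /ʈ/.

[ʎɔkbeɲibʈɛ]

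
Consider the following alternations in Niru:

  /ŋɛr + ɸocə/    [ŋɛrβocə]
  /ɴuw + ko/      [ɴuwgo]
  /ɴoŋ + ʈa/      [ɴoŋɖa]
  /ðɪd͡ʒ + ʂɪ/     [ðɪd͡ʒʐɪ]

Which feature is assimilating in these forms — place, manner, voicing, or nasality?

Underlying /ɸ/ is realised as [β] next to /r/; /r/ itself does not change.
The change voiceless → voiced matches the voicing of the preceding /r/, identifying this as voicing assimilation.
The other alternating forms pattern the same way: /k/ → [g] after /w/ (voiceless → voiced, matching voiced); /ʈ/ → [ɖ] after /ŋ/ (voiceless → voiced, matching voiced); /ʂ/ → [ʐ] after /d͡ʒ/ (voiceless → voiced, matching voiced) — only voicing changes, and always toward the preceding segment.

voicing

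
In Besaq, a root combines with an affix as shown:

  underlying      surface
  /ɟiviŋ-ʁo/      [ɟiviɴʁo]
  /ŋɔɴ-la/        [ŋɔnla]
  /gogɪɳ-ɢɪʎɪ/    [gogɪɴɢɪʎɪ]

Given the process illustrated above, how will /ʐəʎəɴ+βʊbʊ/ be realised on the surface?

[ʐəʎəmβʊbʊ]

The data show regressive place assimilation: /ŋ/ → [ɴ] before /ʁ/; /ɴ/ → [n] before /l/; /ɳ/ → [ɴ] before /ɢ/. In each pair only place changes, matching the following consonant, while manner and voice stay constant.
/ɴ/ is a voiced uvular nasal. The following trigger /β/ is bilabial, so /ɴ/ must become bilabial as well.
The voiced bilabial nasal is [m], so /ɴ/ → [m].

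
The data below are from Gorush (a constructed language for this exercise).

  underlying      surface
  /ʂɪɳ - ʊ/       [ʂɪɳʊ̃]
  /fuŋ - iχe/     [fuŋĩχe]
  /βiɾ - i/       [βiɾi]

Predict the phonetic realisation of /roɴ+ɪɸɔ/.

The data show progressive nasality assimilation (vowel nasalisation): /ʊ/ → [ʊ̃] after /ɳ/; /i/ → [ĩ] after /ŋ/ — a vowel is nasalised by an immediately preceding nasal consonant.
No change occurs in [βiɾi] because the vowel at the boundary is adjacent to an oral consonant, not a nasal (/i/ next to /ɾ/).
/ɪ/ sits next to the nasal /ɴ/ and is therefore nasalised to [ɪ̃].

[roɴɪ̃ɸɔ]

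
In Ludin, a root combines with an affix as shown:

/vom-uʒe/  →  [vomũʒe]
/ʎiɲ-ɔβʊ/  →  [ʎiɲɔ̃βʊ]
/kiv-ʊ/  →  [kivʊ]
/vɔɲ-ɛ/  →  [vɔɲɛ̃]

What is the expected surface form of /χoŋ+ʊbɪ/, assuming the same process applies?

The data show progressive nasality assimilation (vowel nasalisation): /u/ → [ũ] after /m/; /ɔ/ → [ɔ̃] after /ɲ/; /ɛ/ → [ɛ̃] after /ɲ/ — a vowel is nasalised by an immediately preceding nasal consonant.
No change occurs in [kivʊ] because the vowel at the boundary is adjacent to an oral consonant, not a nasal (/ʊ/ next to /v/).
The vowel /ʊ/ is adjacent to the preceding nasal /ŋ/, so it acquires [+nasal] and surfaces as [ʊ̃].

[χoŋʊ̃bɪ]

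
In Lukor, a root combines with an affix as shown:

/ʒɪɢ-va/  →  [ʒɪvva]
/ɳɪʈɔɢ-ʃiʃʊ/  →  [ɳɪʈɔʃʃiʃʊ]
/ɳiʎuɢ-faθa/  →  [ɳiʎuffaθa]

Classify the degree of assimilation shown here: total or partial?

Comparing underlying and surface forms, /ɢ/ → [v] is the alternation; the neighbouring /v/ is constant.
The output [v] is identical to the trigger /v/ — every feature (place, manner, voicing) has been copied — so this is total assimilation.
The other forms behave the same way: /ɢ/ → [ʃ] before /ʃ/; /ɢ/ → [f] before /f/ — in each case the output is a copy of the following consonant.

total assimilation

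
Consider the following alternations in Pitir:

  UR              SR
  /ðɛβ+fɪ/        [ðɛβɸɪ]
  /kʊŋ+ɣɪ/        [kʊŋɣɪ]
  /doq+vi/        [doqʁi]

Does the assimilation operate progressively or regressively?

progressive

The segment that alternates is /f/, which surfaces as [ɸ] when adjacent to /β/.
The change labiodental → bilabial matches the place of the preceding /β/, identifying this as place assimilation.
The other alternating form patterns the same way: /v/ → [ʁ] after /q/ (labiodental → uvular, matching uvular) — only place changes, and always toward the preceding segment.
No alternation appears in [kʊŋɣɪ]: there the adjacent consonants already agree in place (/ɣ/ and /ŋ/ are both velar), so this form is consistent with the same rule.
The trigger is the preceding segment, so the direction is progressive (perseverative).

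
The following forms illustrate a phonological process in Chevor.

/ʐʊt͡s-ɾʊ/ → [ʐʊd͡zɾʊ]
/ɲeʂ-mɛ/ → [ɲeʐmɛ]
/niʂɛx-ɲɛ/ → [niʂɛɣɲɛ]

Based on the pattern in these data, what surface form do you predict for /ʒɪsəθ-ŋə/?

[ʒɪsəðŋə]

The data show regressive voicing assimilation: /t͡s/ → [d͡z] before /ɾ/; /ʂ/ → [ʐ] before /m/; /x/ → [ɣ] before /ɲ/. In each pair only voicing changes, matching the following consonant, while place and manner stay constant.
/θ/ is a voiceless dental fricative. The following trigger /ŋ/ is voiced, so /θ/ must become voiced as well.
The voiced dental fricative is [ð], so /θ/ → [ð].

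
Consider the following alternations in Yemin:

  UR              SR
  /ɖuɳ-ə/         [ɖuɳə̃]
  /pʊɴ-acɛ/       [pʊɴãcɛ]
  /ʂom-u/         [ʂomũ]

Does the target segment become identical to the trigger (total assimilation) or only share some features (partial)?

partial assimilation

The vowel /ə/ surfaces as nasalised [ə̃] next to the preceding nasal /ɳ/ — it has acquired the [+nasal] feature of its neighbour.
The other forms show the same pattern: /a/ → [ã] after /ɴ/; /u/ → [ũ] after /m/ — each time a vowel is nasalised next to a preceding nasal.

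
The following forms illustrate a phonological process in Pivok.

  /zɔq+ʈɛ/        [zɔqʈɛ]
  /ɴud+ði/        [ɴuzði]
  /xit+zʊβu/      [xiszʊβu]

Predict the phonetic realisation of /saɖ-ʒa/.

The data show regressive manner assimilation: /d/ → [z] before /ð/; /t/ → [s] before /z/. In each pair only manner changes, matching the following consonant, while place and voice stay constant.
No alternation appears in [zɔqʈɛ]: there the adjacent consonants already agree in manner (/q/ and /ʈ/ are both stops), so this form is consistent with the same rule.
/ɖ/ is a voiced retroflex stop. The following trigger /ʒ/ is a fricative, so /ɖ/ must become a fricative as well.
The voiced retroflex fricative is [ʐ], so /ɖ/ → [ʐ].

[saʐʒa]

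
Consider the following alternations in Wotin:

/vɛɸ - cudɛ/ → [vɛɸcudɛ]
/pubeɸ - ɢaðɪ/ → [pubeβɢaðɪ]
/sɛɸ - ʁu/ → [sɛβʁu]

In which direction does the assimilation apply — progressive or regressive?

Underlying /ɸ/ is realised as [β] next to /ɢ/; /ɢ/ itself does not change.
/ɸ/ is voiceless while /ɢ/ is voiced; the output [β] is voiced, matching the trigger — so the feature that spreads is voicing.
Checking the remaining alternation: /ɸ/ → [β] before /ʁ/ (voiceless → voiced, matching voiced) — only voicing changes, and always toward the following segment.
Nothing changes in [vɛɸcudɛ]: there the adjacent consonants already agree in voicing (/ɸ/ and /c/ are both voiceless), so this form is consistent with the same rule.
The trigger is the following segment, so the direction is regressive (anticipatory).

regressive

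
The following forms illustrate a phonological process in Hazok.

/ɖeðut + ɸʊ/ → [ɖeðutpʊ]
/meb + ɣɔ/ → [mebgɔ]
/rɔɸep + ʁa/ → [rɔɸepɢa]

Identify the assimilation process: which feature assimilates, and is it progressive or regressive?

Comparing underlying and surface forms, /ɸ/ → [p] is the alternation; the neighbouring /t/ is constant.
The change fricative → stop matches the manner of the preceding /t/, identifying this as manner assimilation.
Place and voice are unchanged, so the assimilation is partial, not total.
The other alternating forms pattern the same way: /ɣ/ → [g] after /b/ (fricative → stop, matching a stop); /ʁ/ → [ɢ] after /p/ (fricative → stop, matching a stop) — only manner changes, and always toward the preceding segment.
The trigger is the preceding segment, so the direction is progressive (perseverative).

progressive manner assimilation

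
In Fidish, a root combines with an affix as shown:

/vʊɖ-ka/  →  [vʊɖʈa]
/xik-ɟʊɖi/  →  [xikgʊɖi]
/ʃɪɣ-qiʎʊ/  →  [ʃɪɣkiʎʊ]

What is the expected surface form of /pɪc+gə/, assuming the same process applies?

The data show progressive place assimilation: /k/ → [ʈ] after /ɖ/; /ɟ/ → [g] after /k/; /q/ → [k] after /ɣ/. In each pair only place changes, matching the preceding consonant, while manner and voice stay constant.
The rule targets /g/ (voiced velar stop), which sits after the trigger /c/ (palatal).
A voiced palatal stop is [ɟ], so the surface segment is [ɟ].

[pɪcɟə]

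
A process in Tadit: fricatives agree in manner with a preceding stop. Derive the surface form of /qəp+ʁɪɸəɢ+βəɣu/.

The rule targets /ʁ/ (voiced uvular fricative), which sits after the trigger /p/ (stop).
A voiced uvular stop is [ɢ], so the surface segment is [ɢ].
At the second juncture, /β/ likewise becomes [b] adjacent to /ɢ/.

[qəpɢɪɸəɢbəɣu]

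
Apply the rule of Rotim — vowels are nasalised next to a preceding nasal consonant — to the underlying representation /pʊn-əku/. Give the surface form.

The vowel /ə/ is adjacent to the preceding nasal /n/, so it acquires [+nasal] and surfaces as [ə̃].

[pʊnə̃ku]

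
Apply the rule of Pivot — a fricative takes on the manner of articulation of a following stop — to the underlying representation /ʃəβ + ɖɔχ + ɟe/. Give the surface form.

The rule targets /β/ (voiced bilabial fricative), which sits before the trigger /ɖ/ (stop).
The voiced bilabial stop is [b], so /β/ → [b].
At the second juncture, /χ/ likewise becomes [q] adjacent to /ɟ/.

[ʃəbɖɔqɟe]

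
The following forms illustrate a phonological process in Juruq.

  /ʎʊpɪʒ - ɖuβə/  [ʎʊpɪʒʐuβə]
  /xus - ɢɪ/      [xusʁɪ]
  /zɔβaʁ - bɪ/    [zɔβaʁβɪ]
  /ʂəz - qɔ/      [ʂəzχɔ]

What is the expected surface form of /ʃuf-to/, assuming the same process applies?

The data show progressive manner assimilation: /ɖ/ → [ʐ] after /ʒ/; /ɢ/ → [ʁ] after /s/; /b/ → [β] after /ʁ/; /q/ → [χ] after /z/. In each pair only manner changes, matching the preceding consonant, while place and voice stay constant.
The rule targets /t/ (voiceless alveolar stop), which sits after the trigger /f/ (fricative).
The voiceless alveolar fricative is [s], so /t/ → [s].

[ʃufso]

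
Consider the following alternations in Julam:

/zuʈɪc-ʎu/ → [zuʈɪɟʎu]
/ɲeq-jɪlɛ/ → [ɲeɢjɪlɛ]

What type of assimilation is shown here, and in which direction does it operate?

regressive voicing assimilation

Comparing underlying and surface forms, /c/ → [ɟ] is the alternation; the neighbouring /ʎ/ is constant.
The change voiceless → voiced matches the voicing of the following /ʎ/, identifying this as voicing assimilation.
Place and manner are unchanged, so the assimilation is partial, not total.
The same holds elsewhere in the data: /q/ → [ɢ] before /j/ (voiceless → voiced, matching voiced) — only voicing changes, and always toward the following segment.
The trigger is the following segment, so the direction is regressive (anticipatory).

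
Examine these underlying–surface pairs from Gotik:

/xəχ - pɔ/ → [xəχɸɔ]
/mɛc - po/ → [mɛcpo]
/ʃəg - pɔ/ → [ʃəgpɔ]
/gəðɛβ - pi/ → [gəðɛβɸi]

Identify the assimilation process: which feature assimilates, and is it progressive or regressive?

progressive manner assimilation

The segment that alternates is /p/, which surfaces as [ɸ] when adjacent to /χ/.
The change stop → fricative matches the manner of the preceding /χ/, identifying this as manner assimilation.
Place and voice are unchanged, so the assimilation is partial, not total.
The same holds elsewhere in the data: /p/ → [ɸ] after /β/ (stop → fricative, matching a fricative) — only manner changes, and always toward the preceding segment.
No alternation appears in [mɛcpo], [ʃəgpɔ]: there the adjacent consonants already agree in manner (/p/ and /c/ are both stops; /p/ and /g/ are both stops), so these forms are consistent with the same rule.
Since the segment that changes follows the conditioning segment, the assimilation is progressive.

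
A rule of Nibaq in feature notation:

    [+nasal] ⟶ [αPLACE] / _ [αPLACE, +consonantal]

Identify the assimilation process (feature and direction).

The shared variable α links the value of the place features (abbreviated [PLACE]) on the target to the same value on the neighbouring segment, so place is the feature that assimilates.
Since the environment is written after the underscore, the trigger follows the target; the direction is regressive.

regressive place assimilation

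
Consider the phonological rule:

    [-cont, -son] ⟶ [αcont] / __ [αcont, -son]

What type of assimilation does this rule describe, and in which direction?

regressive manner assimilation

The shared variable α links the value of [cont] on the target to that of the neighbouring obstruent. [cont] distinguishes stops from fricatives — a manner-of-articulation feature — so this is manner assimilation.
The conditioning segment sits to the right of the focus bar, meaning the trigger follows the segment that changes — regressive assimilation.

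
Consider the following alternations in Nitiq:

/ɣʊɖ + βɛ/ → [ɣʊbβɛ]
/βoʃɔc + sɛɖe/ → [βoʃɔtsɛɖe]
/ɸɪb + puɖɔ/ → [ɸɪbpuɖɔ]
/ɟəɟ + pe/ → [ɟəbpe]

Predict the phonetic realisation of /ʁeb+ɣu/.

The data show regressive place assimilation: /ɖ/ → [b] before /β/; /c/ → [t] before /s/; /ɟ/ → [b] before /p/. In each pair only place changes, matching the following consonant, while manner and voice stay constant.
No alternation appears in [ɸɪbpuɖɔ]: there the adjacent consonants already agree in place (/b/ and /p/ are both bilabial), so this form is consistent with the same rule.
The rule targets /b/ (voiced bilabial stop), which sits before the trigger /ɣ/ (velar).
Changing only its place to velar gives [g] — the voiced velar stop.

[ʁegɣu]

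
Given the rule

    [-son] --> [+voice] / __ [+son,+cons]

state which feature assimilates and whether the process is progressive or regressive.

regressive voicing assimilation

The structural change is [+voice], and the conditioning segment [+son,+cons] (a sonorant consonant) is itself voiced, so the target comes to share the voicing of its neighbour — voicing assimilation.
The conditioning segment sits to the right of the focus bar, meaning the trigger follows the segment that changes — regressive assimilation.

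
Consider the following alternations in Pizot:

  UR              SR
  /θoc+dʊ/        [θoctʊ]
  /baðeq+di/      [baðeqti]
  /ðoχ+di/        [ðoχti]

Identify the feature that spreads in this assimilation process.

voicing

Underlying /d/ is realised as [t] next to /c/; /c/ itself does not change.
/d/ is voiced while /c/ is voiceless; the output [t] is voiceless, matching the trigger — so the feature that spreads is voicing.
Checking the remaining alternations: /d/ → [t] after /q/ (voiced → voiceless, matching voiceless); /d/ → [t] after /χ/ (voiced → voiceless, matching voiceless) — only voicing changes, and always toward the preceding segment.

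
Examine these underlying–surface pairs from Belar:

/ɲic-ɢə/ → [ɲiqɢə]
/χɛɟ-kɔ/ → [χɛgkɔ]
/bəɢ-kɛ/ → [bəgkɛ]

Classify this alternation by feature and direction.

Comparing underlying and surface forms, /c/ → [q] is the alternation; the neighbouring /ɢ/ is constant.
The change palatal → uvular matches the place of the following /ɢ/, identifying this as place assimilation.
Manner and voice are unchanged, so the assimilation is partial, not total.
Checking the remaining alternations: /ɟ/ → [g] before /k/ (palatal → velar, matching velar); /ɢ/ → [g] before /k/ (uvular → velar, matching velar) — only place changes, and always toward the following segment.
The trigger is the following segment, so the direction is regressive (anticipatory).

regressive place assimilation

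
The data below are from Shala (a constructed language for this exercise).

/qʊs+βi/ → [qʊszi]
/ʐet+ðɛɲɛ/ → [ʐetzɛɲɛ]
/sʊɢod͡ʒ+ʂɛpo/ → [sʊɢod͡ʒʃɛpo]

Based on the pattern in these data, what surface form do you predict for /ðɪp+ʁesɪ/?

The data show progressive place assimilation: /β/ → [z] after /s/; /ð/ → [z] after /t/; /ʂ/ → [ʃ] after /d͡ʒ/. In each pair only place changes, matching the preceding consonant, while manner and voice stay constant.
/ʁ/ is a voiced uvular fricative. The preceding trigger /p/ is bilabial, so /ʁ/ must become bilabial as well.
The voiced bilabial fricative is [β], so /ʁ/ → [β].

[ðɪpβesɪ]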